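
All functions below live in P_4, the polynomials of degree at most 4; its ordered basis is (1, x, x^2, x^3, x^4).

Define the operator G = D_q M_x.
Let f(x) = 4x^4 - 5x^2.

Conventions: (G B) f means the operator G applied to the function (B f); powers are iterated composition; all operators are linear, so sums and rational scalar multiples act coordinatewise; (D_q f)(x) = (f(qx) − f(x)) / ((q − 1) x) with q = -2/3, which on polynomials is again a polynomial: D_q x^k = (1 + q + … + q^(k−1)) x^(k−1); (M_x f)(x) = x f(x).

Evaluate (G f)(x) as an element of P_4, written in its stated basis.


g(x) = (220/81)x^4 - (35/9)x^2

M_x f = 4x^5 - 5x^3
D_q M_x f = (220/81)x^4 - (35/9)x^2


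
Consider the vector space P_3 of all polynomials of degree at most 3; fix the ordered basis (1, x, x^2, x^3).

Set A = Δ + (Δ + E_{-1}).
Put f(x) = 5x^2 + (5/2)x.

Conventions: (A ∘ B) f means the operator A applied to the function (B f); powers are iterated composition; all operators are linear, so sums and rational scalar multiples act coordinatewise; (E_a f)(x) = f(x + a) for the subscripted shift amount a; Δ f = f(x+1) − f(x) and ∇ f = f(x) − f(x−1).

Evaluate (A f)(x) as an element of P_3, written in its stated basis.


Δ f = 10x + 15/2
Δ f = 10x + 15/2
E_{-1} f = 5x^2 - (15/2)x + 5/2
(Δ + E_{-1}) f = 5x^2 + (5/2)x + 10
(Δ + (Δ + E_{-1})) f = 5x^2 + (25/2)x + 35/2

the image equals g(x) = 5x^2 + (25/2)x + 35/2


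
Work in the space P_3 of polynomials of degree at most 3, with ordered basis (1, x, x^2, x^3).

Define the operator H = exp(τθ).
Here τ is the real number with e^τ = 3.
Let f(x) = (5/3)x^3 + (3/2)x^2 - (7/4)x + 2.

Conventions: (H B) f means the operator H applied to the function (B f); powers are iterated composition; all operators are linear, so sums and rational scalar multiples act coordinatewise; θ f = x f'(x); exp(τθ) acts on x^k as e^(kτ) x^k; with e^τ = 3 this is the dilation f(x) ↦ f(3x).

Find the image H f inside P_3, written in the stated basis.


the image equals g(x) = 45x^3 + (27/2)x^2 - (21/4)x + 2

exp(τθ) x^k = e^(kτ) x^k; with e^τ = 3 this sends x^k to 3^k x^k
x ↦ 3 x
x^2 ↦ 9 x^2
x^3 ↦ 27 x^3
applying this coordinatewise to f: exp(τθ) f = 45x^3 + (27/2)x^2 - (21/4)x + 2


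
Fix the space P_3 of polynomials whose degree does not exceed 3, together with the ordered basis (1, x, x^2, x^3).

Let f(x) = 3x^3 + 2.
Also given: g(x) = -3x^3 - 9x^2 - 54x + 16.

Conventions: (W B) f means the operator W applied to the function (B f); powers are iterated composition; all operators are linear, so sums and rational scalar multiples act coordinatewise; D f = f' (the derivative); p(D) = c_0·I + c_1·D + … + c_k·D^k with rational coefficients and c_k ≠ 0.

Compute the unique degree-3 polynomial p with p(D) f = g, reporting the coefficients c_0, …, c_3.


D^0 f = 3x^3 + 2
D^1 f = 9x^2
D^2 f = 18x
D^3 f = 18
matching coefficients of g against c_0 f + c_1 Df + … from the top degree down determines the c_i
solution: c_0 = -1, c_1 = -1, c_2 = -3, c_3 = 1

c_0 = -1, c_1 = -1, c_2 = -3, c_3 = 1


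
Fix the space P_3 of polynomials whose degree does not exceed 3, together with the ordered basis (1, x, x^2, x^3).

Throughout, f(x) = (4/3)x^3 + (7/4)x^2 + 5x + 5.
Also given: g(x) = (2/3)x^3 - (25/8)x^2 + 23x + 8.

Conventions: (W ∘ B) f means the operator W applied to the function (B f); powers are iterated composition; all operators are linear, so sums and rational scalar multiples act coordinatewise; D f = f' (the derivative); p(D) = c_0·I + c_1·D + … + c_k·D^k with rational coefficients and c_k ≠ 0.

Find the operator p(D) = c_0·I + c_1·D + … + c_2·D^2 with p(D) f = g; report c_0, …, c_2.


c_0 = 1/2, c_1 = -1, c_2 = 3

D^0 f = (4/3)x^3 + (7/4)x^2 + 5x + 5
D^1 f = 4x^2 + (7/2)x + 5
D^2 f = 8x + 7/2
matching coefficients of g against c_0 f + c_1 Df + … from the top degree down determines the c_i
solution: c_0 = 1/2, c_1 = -1, c_2 = 3


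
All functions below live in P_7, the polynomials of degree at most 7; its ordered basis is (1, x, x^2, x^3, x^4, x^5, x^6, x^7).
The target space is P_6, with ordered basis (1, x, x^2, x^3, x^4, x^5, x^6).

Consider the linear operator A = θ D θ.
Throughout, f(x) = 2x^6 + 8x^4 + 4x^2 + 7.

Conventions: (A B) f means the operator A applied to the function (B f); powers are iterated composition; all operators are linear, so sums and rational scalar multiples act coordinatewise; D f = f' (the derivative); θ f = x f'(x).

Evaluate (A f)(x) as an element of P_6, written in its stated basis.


θ f = 12x^6 + 32x^4 + 8x^2
D θ f = 72x^5 + 128x^3 + 16x
θ D θ f = 360x^5 + 384x^3 + 16x

g(x) = 360x^5 + 384x^3 + 16x


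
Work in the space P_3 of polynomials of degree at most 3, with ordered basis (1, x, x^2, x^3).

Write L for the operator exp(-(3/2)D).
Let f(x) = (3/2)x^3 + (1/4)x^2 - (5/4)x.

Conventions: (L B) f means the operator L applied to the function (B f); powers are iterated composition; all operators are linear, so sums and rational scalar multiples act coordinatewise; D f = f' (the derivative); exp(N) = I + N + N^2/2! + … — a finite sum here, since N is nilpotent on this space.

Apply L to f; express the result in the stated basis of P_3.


order-1 term: -(27/4)x^2 - (3/4)x + 15/8
order-2 term: (81/8)x + 9/16
order-3 term: -81/16
the series for exp(-(3/2)D) f terminates at order 3
exp(-(3/2)D) f = (3/2)x^3 - (13/2)x^2 + (65/8)x - 21/8

the result is g(x) = (3/2)x^3 - (13/2)x^2 + (65/8)x - 21/8


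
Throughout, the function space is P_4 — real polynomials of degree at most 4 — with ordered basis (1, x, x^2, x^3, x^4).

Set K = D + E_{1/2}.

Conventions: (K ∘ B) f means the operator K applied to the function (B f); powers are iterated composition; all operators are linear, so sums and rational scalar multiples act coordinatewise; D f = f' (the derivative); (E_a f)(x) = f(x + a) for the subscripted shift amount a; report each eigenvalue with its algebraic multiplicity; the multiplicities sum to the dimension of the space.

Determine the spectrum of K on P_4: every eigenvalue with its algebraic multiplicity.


λ = 1 (multiplicity 5)

image of 1: 1
image of x: x + 3/2
image of x^2: x^2 + 3x + 1/4
image of x^3: x^3 + (9/2)x^2 + (3/4)x + 1/8
image of x^4: x^4 + 6x^3 + (3/2)x^2 + (1/2)x + 1/16
the matrix is upper triangular; its diagonal is (1, 1, 1, 1, 1)
for a triangular matrix the eigenvalues are the diagonal entries, with algebraic multiplicity their repetition count


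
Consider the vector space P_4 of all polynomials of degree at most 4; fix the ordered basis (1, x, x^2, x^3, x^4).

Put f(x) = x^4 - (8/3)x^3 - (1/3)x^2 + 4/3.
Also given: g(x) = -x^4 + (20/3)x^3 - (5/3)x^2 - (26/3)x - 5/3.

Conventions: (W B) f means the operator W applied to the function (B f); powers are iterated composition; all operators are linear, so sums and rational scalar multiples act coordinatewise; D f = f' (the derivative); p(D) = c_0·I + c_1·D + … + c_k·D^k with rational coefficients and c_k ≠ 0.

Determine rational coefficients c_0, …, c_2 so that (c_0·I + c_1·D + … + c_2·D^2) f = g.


D^0 f = x^4 - (8/3)x^3 - (1/3)x^2 + 4/3
D^1 f = 4x^3 - 8x^2 - (2/3)x
D^2 f = 12x^2 - 16x - 2/3
matching coefficients of g against c_0 f + c_1 Df + … from the top degree down determines the c_i
solution: c_0 = -1, c_1 = 1, c_2 = 1/2

c_0 = -1, c_1 = 1, c_2 = 1/2


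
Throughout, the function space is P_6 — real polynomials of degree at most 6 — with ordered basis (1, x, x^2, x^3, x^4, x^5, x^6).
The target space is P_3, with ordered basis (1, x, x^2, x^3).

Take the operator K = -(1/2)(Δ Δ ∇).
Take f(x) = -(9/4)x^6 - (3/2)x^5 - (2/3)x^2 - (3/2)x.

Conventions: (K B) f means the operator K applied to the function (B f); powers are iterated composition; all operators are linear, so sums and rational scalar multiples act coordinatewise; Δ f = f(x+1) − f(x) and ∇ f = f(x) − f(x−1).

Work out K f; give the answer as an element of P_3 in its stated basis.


∇ f = -(27/2)x^5 + (105/4)x^4 - 30x^3 + (75/4)x^2 - (22/3)x - 1/12
Δ ∇ f = -(135/2)x^4 - 30x^3 - (135/2)x^2 - 15x - 35/6
Δ Δ ∇ f = -270x^3 - 495x^2 - 495x - 180
(-(1/2)(Δ Δ ∇)) f = 135x^3 + (495/2)x^2 + (495/2)x + 90

the result is g(x) = 135x^3 + (495/2)x^2 + (495/2)x + 90


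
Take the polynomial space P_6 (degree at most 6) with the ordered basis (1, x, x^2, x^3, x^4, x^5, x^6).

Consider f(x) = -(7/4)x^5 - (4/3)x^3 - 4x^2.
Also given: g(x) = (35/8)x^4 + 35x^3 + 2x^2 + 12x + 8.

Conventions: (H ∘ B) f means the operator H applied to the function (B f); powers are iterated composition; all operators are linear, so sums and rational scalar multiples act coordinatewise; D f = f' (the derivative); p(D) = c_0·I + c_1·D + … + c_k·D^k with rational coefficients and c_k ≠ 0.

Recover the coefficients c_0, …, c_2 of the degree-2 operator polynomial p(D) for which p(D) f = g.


c_0 = 0, c_1 = -1/2, c_2 = -1

D^0 f = -(7/4)x^5 - (4/3)x^3 - 4x^2
D^1 f = -(35/4)x^4 - 4x^2 - 8x
D^2 f = -35x^3 - 8x - 8
matching coefficients of g against c_0 f + c_1 Df + … from the top degree down determines the c_i
solution: c_0 = 0, c_1 = -1/2, c_2 = -1


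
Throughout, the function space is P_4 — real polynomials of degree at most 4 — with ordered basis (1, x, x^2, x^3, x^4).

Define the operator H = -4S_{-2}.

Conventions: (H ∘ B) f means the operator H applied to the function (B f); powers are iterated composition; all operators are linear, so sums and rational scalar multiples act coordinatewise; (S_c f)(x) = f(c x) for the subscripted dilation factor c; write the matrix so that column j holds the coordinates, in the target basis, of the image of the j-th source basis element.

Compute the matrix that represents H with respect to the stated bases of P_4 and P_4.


the matrix is [[-4, 0, 0, 0, 0]; [0, 8, 0, 0, 0]; [0, 0, -16, 0, 0]; [0, 0, 0, 32, 0]; [0, 0, 0, 0, -64]] (rows listed top to bottom)

image of 1: -4
image of x: 8x
image of x^2: -16x^2
image of x^3: 32x^3
image of x^4: -64x^4
each image's coordinates form column j of the matrix


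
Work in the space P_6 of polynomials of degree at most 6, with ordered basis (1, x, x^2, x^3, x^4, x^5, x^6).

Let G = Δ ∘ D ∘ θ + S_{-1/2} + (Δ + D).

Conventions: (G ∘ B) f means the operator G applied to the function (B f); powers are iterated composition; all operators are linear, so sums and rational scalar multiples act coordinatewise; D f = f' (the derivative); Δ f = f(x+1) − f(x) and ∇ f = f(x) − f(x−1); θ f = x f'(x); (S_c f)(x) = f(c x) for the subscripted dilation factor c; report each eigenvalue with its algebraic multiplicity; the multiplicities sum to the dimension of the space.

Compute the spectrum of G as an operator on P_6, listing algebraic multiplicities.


image of 1: 1
image of x: -(1/2)x + 2
image of x^2: (1/4)x^2 + 4x + 5
image of x^3: -(1/8)x^3 + 6x^2 + 21x + 10
image of x^4: (1/16)x^4 + 8x^3 + 54x^2 + 52x + 17
image of x^5: -(1/32)x^5 + 10x^4 + 110x^3 + 160x^2 + 105x + 26
image of x^6: (1/64)x^6 + 12x^5 + 195x^4 + 380x^3 + 375x^2 + 186x + 37
the matrix is upper triangular; its diagonal is (1, -1/2, 1/4, -1/8, 1/16, -1/32, 1/64)
for a triangular matrix the eigenvalues are the diagonal entries, with algebraic multiplicity their repetition count

λ = -1/2 (multiplicity 1), λ = -1/8 (multiplicity 1), λ = -1/32 (multiplicity 1), λ = 1/64 (multiplicity 1), λ = 1/16 (multiplicity 1), λ = 1/4 (multiplicity 1), λ = 1 (multiplicity 1)


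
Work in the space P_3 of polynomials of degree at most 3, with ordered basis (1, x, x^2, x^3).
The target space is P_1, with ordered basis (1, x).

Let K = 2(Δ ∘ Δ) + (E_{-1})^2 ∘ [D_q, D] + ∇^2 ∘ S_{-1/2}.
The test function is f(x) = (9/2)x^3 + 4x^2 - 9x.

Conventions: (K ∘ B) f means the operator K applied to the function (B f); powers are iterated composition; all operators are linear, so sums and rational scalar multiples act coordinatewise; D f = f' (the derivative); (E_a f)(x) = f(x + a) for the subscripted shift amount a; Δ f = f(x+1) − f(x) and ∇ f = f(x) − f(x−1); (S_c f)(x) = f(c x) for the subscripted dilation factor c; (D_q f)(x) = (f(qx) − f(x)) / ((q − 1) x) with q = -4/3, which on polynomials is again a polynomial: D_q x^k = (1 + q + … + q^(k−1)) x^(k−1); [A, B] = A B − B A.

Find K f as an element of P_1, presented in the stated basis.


Δ f = (27/2)x^2 + (43/2)x - 1/2
Δ Δ f = 27x + 35
(2(Δ ∘ Δ)) f = 54x + 70
D f = (27/2)x^2 + 8x - 9
D_q D f = -(9/2)x + 8
D_q f = (13/2)x^2 - (4/3)x - 9
D D_q f = 13x - 4/3
[D_q, D] f = -(35/2)x + 28/3
E_{-1} [D_q, D] f = -(35/2)x + 161/6
E_{-1} E_{-1} [D_q, D] f = -(35/2)x + 133/3
S_{-1/2} f = -(9/16)x^3 + x^2 + (9/2)x
∇ S_{-1/2} f = -(27/16)x^2 + (59/16)x + 47/16
∇ ∇ S_{-1/2} f = -(27/8)x + 43/8
(2(Δ ∘ Δ) + (E_{-1})^2 ∘ [D_q, D] + ∇^2 ∘ S_{-1/2}) f = (265/8)x + 2873/24

the result is g(x) = (265/8)x + 2873/24


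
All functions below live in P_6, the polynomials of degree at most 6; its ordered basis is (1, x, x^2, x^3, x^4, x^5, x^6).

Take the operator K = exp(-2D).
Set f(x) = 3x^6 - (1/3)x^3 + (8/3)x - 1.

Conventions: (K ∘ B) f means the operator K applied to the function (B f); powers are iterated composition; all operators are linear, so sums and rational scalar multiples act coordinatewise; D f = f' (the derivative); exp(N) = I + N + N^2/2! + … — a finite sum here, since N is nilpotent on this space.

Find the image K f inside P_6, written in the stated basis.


order-1 term: -36x^5 + 2x^2 - 16/3
order-2 term: 180x^4 - 4x
order-3 term: -480x^3 + 8/3
order-4 term: 720x^2
order-5 term: -576x
order-6 term: 192
the series for exp(-2D) f terminates at order 6
exp(-2D) f = 3x^6 - 36x^5 + 180x^4 - (1441/3)x^3 + 722x^2 - (1732/3)x + 565/3

the result is g(x) = 3x^6 - 36x^5 + 180x^4 - (1441/3)x^3 + 722x^2 - (1732/3)x + 565/3


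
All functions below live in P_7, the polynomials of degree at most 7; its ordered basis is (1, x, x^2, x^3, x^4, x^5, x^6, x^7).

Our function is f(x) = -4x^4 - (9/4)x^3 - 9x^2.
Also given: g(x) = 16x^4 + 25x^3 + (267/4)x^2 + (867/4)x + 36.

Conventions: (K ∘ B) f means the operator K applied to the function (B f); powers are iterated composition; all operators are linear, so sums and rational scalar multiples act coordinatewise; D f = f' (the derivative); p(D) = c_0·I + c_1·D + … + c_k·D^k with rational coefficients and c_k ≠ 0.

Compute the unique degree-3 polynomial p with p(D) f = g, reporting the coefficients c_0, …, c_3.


p(D) = -4·I − D − (1/2)·D^2 − 2·D^3, i.e. c_0 = -4, c_1 = -1, c_2 = -1/2, c_3 = -2

D^0 f = -4x^4 - (9/4)x^3 - 9x^2
D^1 f = -16x^3 - (27/4)x^2 - 18x
D^2 f = -48x^2 - (27/2)x - 18
D^3 f = -96x - 27/2
matching coefficients of g against c_0 f + c_1 Df + … from the top degree down determines the c_i
solution: c_0 = -4, c_1 = -1, c_2 = -1/2, c_3 = -2


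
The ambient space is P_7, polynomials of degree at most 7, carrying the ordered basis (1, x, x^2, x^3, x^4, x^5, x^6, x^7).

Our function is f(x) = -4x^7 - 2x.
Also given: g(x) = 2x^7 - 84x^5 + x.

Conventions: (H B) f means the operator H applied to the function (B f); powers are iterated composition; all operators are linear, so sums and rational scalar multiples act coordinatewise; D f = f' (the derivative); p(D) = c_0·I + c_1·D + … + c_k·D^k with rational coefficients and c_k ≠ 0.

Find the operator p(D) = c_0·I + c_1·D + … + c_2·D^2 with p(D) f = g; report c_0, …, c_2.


D^0 f = -4x^7 - 2x
D^1 f = -28x^6 - 2
D^2 f = -168x^5
matching coefficients of g against c_0 f + c_1 Df + … from the top degree down determines the c_i
solution: c_0 = -1/2, c_1 = 0, c_2 = 1/2

p(D) = -(1/2)·I + (1/2)·D^2, i.e. c_0 = -1/2, c_1 = 0, c_2 = 1/2


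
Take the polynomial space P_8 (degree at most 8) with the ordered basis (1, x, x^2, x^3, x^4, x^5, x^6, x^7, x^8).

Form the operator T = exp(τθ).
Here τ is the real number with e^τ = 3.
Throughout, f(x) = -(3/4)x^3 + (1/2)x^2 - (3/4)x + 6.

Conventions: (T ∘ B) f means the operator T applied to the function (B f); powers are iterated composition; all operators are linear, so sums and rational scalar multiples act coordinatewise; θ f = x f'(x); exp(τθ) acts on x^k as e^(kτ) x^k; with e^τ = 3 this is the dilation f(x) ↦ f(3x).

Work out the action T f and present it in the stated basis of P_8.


exp(τθ) x^k = e^(kτ) x^k; with e^τ = 3 this sends x^k to 3^k x^k
x ↦ 3 x
x^2 ↦ 9 x^2
x^3 ↦ 27 x^3
applying this coordinatewise to f: exp(τθ) f = -(81/4)x^3 + (9/2)x^2 - (9/4)x + 6

the image equals g(x) = -(81/4)x^3 + (9/2)x^2 - (9/4)x + 6


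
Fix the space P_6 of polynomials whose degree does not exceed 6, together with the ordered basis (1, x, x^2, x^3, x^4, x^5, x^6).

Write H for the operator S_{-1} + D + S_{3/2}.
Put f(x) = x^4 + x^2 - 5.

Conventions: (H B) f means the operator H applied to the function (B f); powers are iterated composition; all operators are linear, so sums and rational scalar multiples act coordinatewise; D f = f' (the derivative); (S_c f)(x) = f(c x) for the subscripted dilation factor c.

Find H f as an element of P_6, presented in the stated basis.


the result is g(x) = (97/16)x^4 + 4x^3 + (13/4)x^2 + 2x - 10

S_{-1} f = x^4 + x^2 - 5
D f = 4x^3 + 2x
S_{3/2} f = (81/16)x^4 + (9/4)x^2 - 5
(S_{-1} + D + S_{3/2}) f = (97/16)x^4 + 4x^3 + (13/4)x^2 + 2x - 10


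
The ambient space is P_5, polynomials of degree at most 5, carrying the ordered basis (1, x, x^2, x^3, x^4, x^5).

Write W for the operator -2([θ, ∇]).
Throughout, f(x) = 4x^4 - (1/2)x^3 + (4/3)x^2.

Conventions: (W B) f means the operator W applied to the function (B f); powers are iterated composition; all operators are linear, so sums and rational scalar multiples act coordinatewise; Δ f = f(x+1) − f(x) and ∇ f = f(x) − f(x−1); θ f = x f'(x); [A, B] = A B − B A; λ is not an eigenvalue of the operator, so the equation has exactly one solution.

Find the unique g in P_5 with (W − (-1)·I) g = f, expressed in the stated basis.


the image equals g(x) = 4x^4 - (65/2)x^3 + (877/3)x^2 - (4966/3)x + 4707

write g with unknown coordinates in the stated basis and equate coefficients in (W − (-1)·I) g = f
solving from the highest basis element down gives g = 4x^4 - (65/2)x^3 + (877/3)x^2 - (4966/3)x + 4707
check: W g = 32x^3 - 291x^2 + (4966/3)x - 4707
so W g − (-1)·g = 4x^4 - (1/2)x^3 + (4/3)x^2 = f ✓


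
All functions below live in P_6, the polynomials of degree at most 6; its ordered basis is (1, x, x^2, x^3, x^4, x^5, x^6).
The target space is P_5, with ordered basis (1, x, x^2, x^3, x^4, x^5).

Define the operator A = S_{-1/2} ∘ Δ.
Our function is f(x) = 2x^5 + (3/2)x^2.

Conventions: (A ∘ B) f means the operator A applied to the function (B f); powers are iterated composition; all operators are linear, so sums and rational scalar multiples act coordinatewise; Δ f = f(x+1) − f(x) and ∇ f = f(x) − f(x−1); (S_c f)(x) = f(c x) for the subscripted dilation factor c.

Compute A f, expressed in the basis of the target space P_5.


the image equals g(x) = (5/8)x^4 - (5/2)x^3 + 5x^2 - (13/2)x + 7/2

Δ f = 10x^4 + 20x^3 + 20x^2 + 13x + 7/2
S_{-1/2} Δ f = (5/8)x^4 - (5/2)x^3 + 5x^2 - (13/2)x + 7/2


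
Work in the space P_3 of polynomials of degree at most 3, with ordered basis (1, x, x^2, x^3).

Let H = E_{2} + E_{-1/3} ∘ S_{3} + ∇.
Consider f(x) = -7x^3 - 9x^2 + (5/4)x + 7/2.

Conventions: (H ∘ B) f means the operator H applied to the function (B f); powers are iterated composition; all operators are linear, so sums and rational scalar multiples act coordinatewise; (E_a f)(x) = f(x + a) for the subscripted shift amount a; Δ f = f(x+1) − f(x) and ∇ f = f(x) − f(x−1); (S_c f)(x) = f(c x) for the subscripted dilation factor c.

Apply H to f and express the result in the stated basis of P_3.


E_{2} f = -7x^3 - 51x^2 - (475/4)x - 86
S_{3} f = -189x^3 - 81x^2 + (15/4)x + 7/2
E_{-1/3} S_{3} f = -189x^3 + 108x^2 - (21/4)x + 1/4
∇ f = -21x^2 + 3x + 13/4
(E_{2} + E_{-1/3} ∘ S_{3} + ∇) f = -196x^3 + 36x^2 - 121x - 165/2

g(x) = -196x^3 + 36x^2 - 121x - 165/2


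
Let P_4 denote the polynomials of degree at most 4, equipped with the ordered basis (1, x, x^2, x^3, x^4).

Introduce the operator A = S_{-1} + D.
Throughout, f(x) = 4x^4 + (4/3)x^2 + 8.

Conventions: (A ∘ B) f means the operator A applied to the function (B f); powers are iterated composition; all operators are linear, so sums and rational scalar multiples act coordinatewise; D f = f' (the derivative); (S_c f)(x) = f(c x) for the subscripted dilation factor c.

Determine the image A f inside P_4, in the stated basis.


g(x) = 4x^4 + 16x^3 + (4/3)x^2 + (8/3)x + 8

S_{-1} f = 4x^4 + (4/3)x^2 + 8
D f = 16x^3 + (8/3)x
(S_{-1} + D) f = 4x^4 + 16x^3 + (4/3)x^2 + (8/3)x + 8


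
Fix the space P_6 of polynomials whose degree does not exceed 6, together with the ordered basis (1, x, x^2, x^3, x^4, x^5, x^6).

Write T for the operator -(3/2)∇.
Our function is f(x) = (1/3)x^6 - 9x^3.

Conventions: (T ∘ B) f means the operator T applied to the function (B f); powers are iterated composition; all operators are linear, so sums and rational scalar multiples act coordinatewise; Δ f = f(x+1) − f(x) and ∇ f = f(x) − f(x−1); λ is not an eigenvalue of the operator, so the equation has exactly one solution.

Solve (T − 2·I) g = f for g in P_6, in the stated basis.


the result is g(x) = -(1/6)x^6 + (3/4)x^5 - (75/16)x^4 + (427/16)x^3 - (5673/64)x^2 + (26961/128)x - 127321/512

write g with unknown coordinates in the stated basis and equate coefficients in (T − 2·I) g = f
solving from the highest basis element down gives g = -(1/6)x^6 + (3/4)x^5 - (75/16)x^4 + (427/16)x^3 - (5673/64)x^2 + (26961/128)x - 127321/512
check: T g = (3/2)x^5 - (75/8)x^4 + (355/8)x^3 - (5673/32)x^2 + (26961/64)x - 127321/256
so T g − 2·g = (1/3)x^6 - 9x^3 = f ✓


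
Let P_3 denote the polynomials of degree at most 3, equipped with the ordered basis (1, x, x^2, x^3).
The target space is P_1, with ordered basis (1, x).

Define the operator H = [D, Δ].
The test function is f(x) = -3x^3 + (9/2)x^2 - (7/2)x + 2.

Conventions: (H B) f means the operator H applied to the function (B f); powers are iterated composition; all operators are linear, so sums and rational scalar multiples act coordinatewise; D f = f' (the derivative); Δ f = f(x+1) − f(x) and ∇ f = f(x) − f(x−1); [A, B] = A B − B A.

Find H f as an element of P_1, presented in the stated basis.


Δ f = -9x^2 - 2
D Δ f = -18x
D f = -9x^2 + 9x - 7/2
Δ D f = -18x
[D, Δ] f = 0

the image equals g(x) = 0


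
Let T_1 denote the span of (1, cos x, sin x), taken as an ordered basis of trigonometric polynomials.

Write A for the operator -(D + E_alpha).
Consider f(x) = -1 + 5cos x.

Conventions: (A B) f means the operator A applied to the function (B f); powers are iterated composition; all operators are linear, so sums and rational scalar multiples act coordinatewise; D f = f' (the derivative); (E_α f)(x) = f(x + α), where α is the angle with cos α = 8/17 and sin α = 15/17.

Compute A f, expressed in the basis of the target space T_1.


the result is g(x) = 1 - (40/17)cos x + (160/17)sin x

D f = -5sin x
E_alpha f = -1 + (40/17)cos x - (75/17)sin x
(D + E_alpha) f = -1 + (40/17)cos x - (160/17)sin x
(-(D + E_alpha)) f = 1 - (40/17)cos x + (160/17)sin x


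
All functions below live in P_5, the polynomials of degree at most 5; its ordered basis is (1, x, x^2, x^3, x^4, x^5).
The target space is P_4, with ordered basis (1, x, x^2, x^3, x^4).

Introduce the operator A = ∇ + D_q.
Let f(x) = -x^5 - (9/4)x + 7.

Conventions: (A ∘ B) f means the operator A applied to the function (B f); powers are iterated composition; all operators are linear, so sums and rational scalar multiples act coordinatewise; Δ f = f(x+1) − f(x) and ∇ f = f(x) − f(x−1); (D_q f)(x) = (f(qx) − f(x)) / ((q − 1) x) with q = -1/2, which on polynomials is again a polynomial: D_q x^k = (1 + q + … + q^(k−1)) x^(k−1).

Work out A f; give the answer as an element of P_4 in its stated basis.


∇ f = -5x^4 + 10x^3 - 10x^2 + 5x - 13/4
D_q f = -(11/16)x^4 - 9/4
(∇ + D_q) f = -(91/16)x^4 + 10x^3 - 10x^2 + 5x - 11/2

the image equals g(x) = -(91/16)x^4 + 10x^3 - 10x^2 + 5x - 11/2


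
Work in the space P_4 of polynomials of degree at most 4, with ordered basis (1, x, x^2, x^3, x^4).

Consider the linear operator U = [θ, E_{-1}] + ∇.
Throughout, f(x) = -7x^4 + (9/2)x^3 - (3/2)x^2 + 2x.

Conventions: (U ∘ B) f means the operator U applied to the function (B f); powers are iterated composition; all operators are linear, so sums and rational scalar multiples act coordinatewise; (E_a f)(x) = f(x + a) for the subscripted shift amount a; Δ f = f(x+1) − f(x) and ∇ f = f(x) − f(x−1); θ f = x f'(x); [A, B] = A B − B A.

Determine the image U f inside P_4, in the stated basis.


the result is g(x) = -56x^3 + 153x^2 - (317/2)x + 123/2

E_{-1} f = -7x^4 + (65/2)x^3 - 57x^2 + (93/2)x - 15
θ E_{-1} f = -28x^4 + (195/2)x^3 - 114x^2 + (93/2)x
θ f = -28x^4 + (27/2)x^3 - 3x^2 + 2x
E_{-1} θ f = -28x^4 + (251/2)x^3 - (423/2)x^2 + (321/2)x - 93/2
[θ, E_{-1}] f = -28x^3 + (195/2)x^2 - 114x + 93/2
∇ f = -28x^3 + (111/2)x^2 - (89/2)x + 15
([θ, E_{-1}] + ∇) f = -56x^3 + 153x^2 - (317/2)x + 123/2


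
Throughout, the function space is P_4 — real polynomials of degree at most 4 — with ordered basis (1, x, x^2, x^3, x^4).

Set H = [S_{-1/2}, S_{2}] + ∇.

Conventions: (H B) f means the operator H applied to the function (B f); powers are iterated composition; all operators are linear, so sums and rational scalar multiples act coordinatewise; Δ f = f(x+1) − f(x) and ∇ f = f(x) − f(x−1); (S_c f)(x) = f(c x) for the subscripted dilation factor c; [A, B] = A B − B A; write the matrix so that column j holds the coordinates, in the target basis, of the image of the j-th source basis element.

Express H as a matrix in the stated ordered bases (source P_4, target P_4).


the matrix is [[0, 1, -1, 1, -1]; [0, 0, 2, -3, 4]; [0, 0, 0, 3, -6]; [0, 0, 0, 0, 4]; [0, 0, 0, 0, 0]] (rows listed top to bottom)

image of 1: 0
image of x: 1
image of x^2: 2x - 1
image of x^3: 3x^2 - 3x + 1
image of x^4: 4x^3 - 6x^2 + 4x - 1
each image's coordinates form column j of the matrix


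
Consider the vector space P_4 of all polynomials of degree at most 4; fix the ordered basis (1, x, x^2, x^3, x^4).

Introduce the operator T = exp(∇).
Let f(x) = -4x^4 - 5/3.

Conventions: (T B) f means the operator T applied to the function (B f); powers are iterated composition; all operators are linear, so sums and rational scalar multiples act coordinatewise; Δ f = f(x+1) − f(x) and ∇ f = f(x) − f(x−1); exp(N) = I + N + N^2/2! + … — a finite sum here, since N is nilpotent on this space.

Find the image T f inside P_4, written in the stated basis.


the result is g(x) = -4x^4 - 16x^3 + 16x - 17/3

order-1 term: -16x^3 + 24x^2 - 16x + 4
order-2 term: -24x^2 + 48x - 28
order-3 term: -16x + 24
order-4 term: -4
the series for exp(∇) f terminates at order 4
exp(∇) f = -4x^4 - 16x^3 + 16x - 17/3


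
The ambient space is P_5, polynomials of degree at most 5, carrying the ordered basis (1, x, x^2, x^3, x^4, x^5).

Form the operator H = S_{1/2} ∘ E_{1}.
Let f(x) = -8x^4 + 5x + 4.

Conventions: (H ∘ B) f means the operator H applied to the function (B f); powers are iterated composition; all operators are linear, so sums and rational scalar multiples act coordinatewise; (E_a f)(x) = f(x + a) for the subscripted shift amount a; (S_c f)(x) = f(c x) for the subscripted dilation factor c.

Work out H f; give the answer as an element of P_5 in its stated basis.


E_{1} f = -8x^4 - 32x^3 - 48x^2 - 27x + 1
S_{1/2} E_{1} f = -(1/2)x^4 - 4x^3 - 12x^2 - (27/2)x + 1

the image equals g(x) = -(1/2)x^4 - 4x^3 - 12x^2 - (27/2)x + 1


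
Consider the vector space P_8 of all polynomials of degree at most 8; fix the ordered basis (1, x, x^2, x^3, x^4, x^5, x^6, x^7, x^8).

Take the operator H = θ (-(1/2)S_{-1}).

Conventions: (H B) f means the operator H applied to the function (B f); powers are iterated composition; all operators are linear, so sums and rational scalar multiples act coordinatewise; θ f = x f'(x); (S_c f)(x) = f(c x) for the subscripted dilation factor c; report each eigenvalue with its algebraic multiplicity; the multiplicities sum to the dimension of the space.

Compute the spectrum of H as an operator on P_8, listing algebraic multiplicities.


image of 1: 0
image of x: (1/2)x
image of x^2: -x^2
image of x^3: (3/2)x^3
image of x^4: -2x^4
image of x^5: (5/2)x^5
image of x^6: -3x^6
image of x^7: (7/2)x^7
image of x^8: -4x^8
the matrix is upper triangular; its diagonal is (0, 1/2, -1, 3/2, -2, 5/2, -3, 7/2, -4)
for a triangular matrix the eigenvalues are the diagonal entries, with algebraic multiplicity their repetition count

λ = -4 (multiplicity 1), λ = -3 (multiplicity 1), λ = -2 (multiplicity 1), λ = -1 (multiplicity 1), λ = 0 (multiplicity 1), λ = 1/2 (multiplicity 1), λ = 3/2 (multiplicity 1), λ = 5/2 (multiplicity 1), λ = 7/2 (multiplicity 1)


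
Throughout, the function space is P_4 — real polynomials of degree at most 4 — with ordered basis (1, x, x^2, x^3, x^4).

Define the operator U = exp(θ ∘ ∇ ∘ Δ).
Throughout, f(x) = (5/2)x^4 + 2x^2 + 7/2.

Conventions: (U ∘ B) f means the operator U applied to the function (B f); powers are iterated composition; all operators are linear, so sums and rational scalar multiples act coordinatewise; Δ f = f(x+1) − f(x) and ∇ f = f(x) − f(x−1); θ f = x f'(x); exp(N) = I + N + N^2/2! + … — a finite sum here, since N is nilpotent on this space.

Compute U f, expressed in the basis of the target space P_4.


order-1 term: 60x^2
the series for exp(θ ∘ ∇ ∘ Δ) f terminates at order 1
exp(θ ∘ ∇ ∘ Δ) f = (5/2)x^4 + 62x^2 + 7/2

the image equals g(x) = (5/2)x^4 + 62x^2 + 7/2


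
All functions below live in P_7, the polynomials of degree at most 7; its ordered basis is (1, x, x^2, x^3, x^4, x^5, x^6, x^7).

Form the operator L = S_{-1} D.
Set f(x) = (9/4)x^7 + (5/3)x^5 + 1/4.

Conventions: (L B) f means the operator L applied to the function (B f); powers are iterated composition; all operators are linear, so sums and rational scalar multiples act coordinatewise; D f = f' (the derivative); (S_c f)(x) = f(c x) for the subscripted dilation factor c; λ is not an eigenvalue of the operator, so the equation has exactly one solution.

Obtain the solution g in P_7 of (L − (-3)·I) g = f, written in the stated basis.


the image equals g(x) = (3/4)x^7 - (7/4)x^6 - (53/18)x^5 + (265/54)x^4 + (530/81)x^3 - (530/81)x^2 - (1060/243)x + 4483/2916

write g with unknown coordinates in the stated basis and equate coefficients in (L − (-3)·I) g = f
solving from the highest basis element down gives g = (3/4)x^7 - (7/4)x^6 - (53/18)x^5 + (265/54)x^4 + (530/81)x^3 - (530/81)x^2 - (1060/243)x + 4483/2916
check: L g = (21/4)x^6 + (21/2)x^5 - (265/18)x^4 - (530/27)x^3 + (530/27)x^2 + (1060/81)x - 1060/243
so L g − (-3)·g = (9/4)x^7 + (5/3)x^5 + 1/4 = f ✓


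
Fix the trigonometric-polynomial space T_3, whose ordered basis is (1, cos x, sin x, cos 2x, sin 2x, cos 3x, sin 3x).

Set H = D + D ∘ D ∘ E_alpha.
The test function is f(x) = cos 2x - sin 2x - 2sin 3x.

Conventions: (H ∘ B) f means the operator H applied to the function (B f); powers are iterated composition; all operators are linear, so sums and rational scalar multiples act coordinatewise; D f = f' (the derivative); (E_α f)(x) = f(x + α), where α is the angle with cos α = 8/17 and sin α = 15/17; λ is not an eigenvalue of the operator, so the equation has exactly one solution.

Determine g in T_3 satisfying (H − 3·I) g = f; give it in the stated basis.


the image equals g(x) = -(605/677)cos 2x - (159/677)sin 2x + (1828/11865)cos 3x - (398/1695)sin 3x

write g with unknown coordinates in the stated basis and equate coefficients in (H − 3·I) g = f
solving from the highest basis element down gives g = -(605/677)cos 2x - (159/677)sin 2x + (1828/11865)cos 3x - (398/1695)sin 3x
check: H g = -(1138/677)cos 2x - (1154/677)sin 2x + (1828/3955)cos 3x - (1528/565)sin 3x
so H g − 3·g = cos 2x - sin 2x - 2sin 3x = f ✓


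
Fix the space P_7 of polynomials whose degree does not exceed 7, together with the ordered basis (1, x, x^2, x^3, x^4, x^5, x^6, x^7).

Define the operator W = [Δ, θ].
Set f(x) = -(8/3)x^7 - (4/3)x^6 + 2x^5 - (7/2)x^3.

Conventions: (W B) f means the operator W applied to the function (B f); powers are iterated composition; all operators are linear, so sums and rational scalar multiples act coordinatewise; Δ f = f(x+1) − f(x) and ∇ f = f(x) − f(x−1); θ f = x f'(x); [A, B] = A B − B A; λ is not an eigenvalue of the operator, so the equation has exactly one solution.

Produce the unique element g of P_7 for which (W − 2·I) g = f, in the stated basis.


the image equals g(x) = (4/3)x^7 + (16/3)x^6 + 43x^5 + (515/2)x^4 + (14401/12)x^3 + (33761/8)x^2 + (79227/8)x + 557525/48

write g with unknown coordinates in the stated basis and equate coefficients in (W − 2·I) g = f
solving from the highest basis element down gives g = (4/3)x^7 + (16/3)x^6 + 43x^5 + (515/2)x^4 + (14401/12)x^3 + (33761/8)x^2 + (79227/8)x + 557525/48
check: W g = (28/3)x^6 + 88x^5 + 515x^4 + (7190/3)x^3 + (33761/4)x^2 + (79227/4)x + 557525/24
so W g − 2·g = -(8/3)x^7 - (4/3)x^6 + 2x^5 - (7/2)x^3 = f ✓


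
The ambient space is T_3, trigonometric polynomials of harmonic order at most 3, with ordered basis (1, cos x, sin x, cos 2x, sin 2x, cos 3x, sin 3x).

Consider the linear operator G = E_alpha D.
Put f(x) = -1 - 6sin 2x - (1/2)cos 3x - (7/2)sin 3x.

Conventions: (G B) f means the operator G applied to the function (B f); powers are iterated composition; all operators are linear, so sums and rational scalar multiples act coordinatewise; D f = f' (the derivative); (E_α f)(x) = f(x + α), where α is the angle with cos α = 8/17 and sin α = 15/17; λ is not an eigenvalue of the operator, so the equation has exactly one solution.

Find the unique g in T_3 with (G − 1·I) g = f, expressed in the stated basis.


the image equals g(x) = 1 - (1932/2405)cos 2x + (4614/2405)sin 2x - (4961/4616)cos 3x + (1933/4616)sin 3x

write g with unknown coordinates in the stated basis and equate coefficients in (G − 1·I) g = f
solving from the highest basis element down gives g = 1 - (1932/2405)cos 2x + (4614/2405)sin 2x - (4961/4616)cos 3x + (1933/4616)sin 3x
check: G g = -(1932/2405)cos 2x - (9816/2405)sin 2x - (7269/4616)cos 3x - (14223/4616)sin 3x
so G g − 1·g = -1 - 6sin 2x - (1/2)cos 3x - (7/2)sin 3x = f ✓


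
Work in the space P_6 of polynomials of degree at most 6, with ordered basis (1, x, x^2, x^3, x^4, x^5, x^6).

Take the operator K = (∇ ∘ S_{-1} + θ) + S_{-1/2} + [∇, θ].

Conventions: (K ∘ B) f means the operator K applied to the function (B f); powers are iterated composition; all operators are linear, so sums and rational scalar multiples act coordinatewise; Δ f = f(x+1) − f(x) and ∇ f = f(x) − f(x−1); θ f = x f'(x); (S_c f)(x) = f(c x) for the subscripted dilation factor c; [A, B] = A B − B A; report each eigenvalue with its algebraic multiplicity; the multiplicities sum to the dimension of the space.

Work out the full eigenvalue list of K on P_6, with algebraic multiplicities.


image of 1: 1
image of x: (1/2)x
image of x^2: (9/4)x^2 + 4x - 3
image of x^3: (23/8)x^3 - 3x + 2
image of x^4: (65/16)x^4 + 8x^3 - 18x^2 + 16x - 5
image of x^5: (159/32)x^5 - 10x^3 + 20x^2 - 15x + 4
image of x^6: (385/64)x^6 + 12x^5 - 45x^4 + 80x^3 - 75x^2 + 36x - 7
the matrix is upper triangular; its diagonal is (1, 1/2, 9/4, 23/8, 65/16, 159/32, 385/64)
for a triangular matrix the eigenvalues are the diagonal entries, with algebraic multiplicity their repetition count

λ = 1/2 (multiplicity 1), λ = 1 (multiplicity 1), λ = 9/4 (multiplicity 1), λ = 23/8 (multiplicity 1), λ = 65/16 (multiplicity 1), λ = 159/32 (multiplicity 1), λ = 385/64 (multiplicity 1)


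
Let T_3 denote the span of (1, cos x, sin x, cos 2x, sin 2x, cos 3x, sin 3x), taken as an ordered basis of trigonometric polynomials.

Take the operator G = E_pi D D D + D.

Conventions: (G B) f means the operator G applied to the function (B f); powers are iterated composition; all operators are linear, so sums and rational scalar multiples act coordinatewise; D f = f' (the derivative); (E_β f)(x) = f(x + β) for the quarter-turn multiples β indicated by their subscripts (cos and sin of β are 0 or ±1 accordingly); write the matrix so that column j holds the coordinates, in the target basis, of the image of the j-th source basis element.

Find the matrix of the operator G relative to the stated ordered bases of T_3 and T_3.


the matrix is [[0, 0, 0, 0, 0, 0, 0]; [0, 0, 2, 0, 0, 0, 0]; [0, -2, 0, 0, 0, 0, 0]; [0, 0, 0, 0, -6, 0, 0]; [0, 0, 0, 6, 0, 0, 0]; [0, 0, 0, 0, 0, 0, 30]; [0, 0, 0, 0, 0, -30, 0]] (rows listed top to bottom)

image of 1: 0
image of cos x: -2sin x
image of sin x: 2cos x
image of cos 2x: 6sin 2x
image of sin 2x: -6cos 2x
image of cos 3x: -30sin 3x
image of sin 3x: 30cos 3x
each image's coordinates form column j of the matrix


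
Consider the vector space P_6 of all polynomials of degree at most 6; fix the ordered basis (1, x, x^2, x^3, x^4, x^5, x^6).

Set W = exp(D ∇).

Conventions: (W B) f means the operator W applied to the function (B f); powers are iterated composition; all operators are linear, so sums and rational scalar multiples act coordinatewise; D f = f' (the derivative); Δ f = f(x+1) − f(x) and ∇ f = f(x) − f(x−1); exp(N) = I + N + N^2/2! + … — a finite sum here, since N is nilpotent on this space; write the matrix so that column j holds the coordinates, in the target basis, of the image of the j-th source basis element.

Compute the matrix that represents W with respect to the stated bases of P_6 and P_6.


image of 1: 1
image of x: x
image of x^2: x^2 + 2
image of x^3: x^3 + 6x - 3
image of x^4: x^4 + 12x^2 - 12x + 16
image of x^5: x^5 + 20x^3 - 30x^2 + 80x - 65
image of x^6: x^6 + 30x^4 - 60x^3 + 240x^2 - 390x + 336
each image's coordinates form column j of the matrix

the matrix is [[1, 0, 2, -3, 16, -65, 336]; [0, 1, 0, 6, -12, 80, -390]; [0, 0, 1, 0, 12, -30, 240]; [0, 0, 0, 1, 0, 20, -60]; [0, 0, 0, 0, 1, 0, 30]; [0, 0, 0, 0, 0, 1, 0]; [0, 0, 0, 0, 0, 0, 1]] (rows listed top to bottom)


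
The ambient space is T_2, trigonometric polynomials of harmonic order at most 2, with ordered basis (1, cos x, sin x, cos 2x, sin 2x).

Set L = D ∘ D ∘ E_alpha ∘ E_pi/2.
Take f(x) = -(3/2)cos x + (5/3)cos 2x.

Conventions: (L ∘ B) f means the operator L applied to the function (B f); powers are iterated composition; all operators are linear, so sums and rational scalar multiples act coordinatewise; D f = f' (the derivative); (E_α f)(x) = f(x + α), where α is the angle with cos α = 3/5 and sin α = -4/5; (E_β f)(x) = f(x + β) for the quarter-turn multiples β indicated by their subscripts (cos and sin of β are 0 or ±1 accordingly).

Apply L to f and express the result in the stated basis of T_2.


the image equals g(x) = (6/5)cos x - (9/10)sin x - (28/15)cos 2x + (32/5)sin 2x

E_pi/2 f = (3/2)sin x - (5/3)cos 2x
E_alpha E_pi/2 f = -(6/5)cos x + (9/10)sin x + (7/15)cos 2x - (8/5)sin 2x
D E_alpha E_pi/2 f = (9/10)cos x + (6/5)sin x - (16/5)cos 2x - (14/15)sin 2x
D (D ∘ E_alpha) E_pi/2 f = (6/5)cos x - (9/10)sin x - (28/15)cos 2x + (32/5)sin 2x


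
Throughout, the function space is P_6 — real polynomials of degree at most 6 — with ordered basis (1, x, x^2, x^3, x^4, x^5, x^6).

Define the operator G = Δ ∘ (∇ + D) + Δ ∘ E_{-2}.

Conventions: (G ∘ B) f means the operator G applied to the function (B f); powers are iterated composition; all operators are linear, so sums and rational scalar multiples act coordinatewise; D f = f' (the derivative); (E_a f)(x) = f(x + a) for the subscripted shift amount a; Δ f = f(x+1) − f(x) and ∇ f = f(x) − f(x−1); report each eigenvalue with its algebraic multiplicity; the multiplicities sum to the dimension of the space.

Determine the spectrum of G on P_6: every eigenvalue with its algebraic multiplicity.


λ = 0 (multiplicity 7)

image of 1: 0
image of x: 1
image of x^2: 2x + 1
image of x^3: 3x^2 + 3x + 10
image of x^4: 4x^3 + 6x^2 + 40x - 9
image of x^5: 5x^4 + 10x^3 + 100x^2 - 45x + 36
image of x^6: 6x^5 + 15x^4 + 200x^3 - 135x^2 + 216x - 55
the matrix is upper triangular; its diagonal is (0, 0, 0, 0, 0, 0, 0)
for a triangular matrix the eigenvalues are the diagonal entries, with algebraic multiplicity their repetition count
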